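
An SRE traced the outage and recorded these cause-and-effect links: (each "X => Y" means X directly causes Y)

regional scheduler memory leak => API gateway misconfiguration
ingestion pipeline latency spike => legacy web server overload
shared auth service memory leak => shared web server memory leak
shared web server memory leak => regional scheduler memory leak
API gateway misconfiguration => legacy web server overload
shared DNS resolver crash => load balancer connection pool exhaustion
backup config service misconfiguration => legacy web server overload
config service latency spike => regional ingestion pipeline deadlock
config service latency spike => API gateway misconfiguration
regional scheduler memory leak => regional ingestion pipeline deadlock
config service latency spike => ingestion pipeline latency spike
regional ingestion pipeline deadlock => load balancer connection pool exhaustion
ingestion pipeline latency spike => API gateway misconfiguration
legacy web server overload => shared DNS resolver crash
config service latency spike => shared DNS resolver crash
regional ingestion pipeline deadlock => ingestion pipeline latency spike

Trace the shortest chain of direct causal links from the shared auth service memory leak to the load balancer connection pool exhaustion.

the shared auth service memory leak → the shared web server memory leak → the regional scheduler memory leak → the regional ingestion pipeline deadlock → the load balancer connection pool exhaustion

the shared auth service memory leak → the shared web server memory leak
the shared web server memory leak → the regional scheduler memory leak
the regional scheduler memory leak → the regional ingestion pipeline deadlock
the regional ingestion pipeline deadlock → the load balancer connection pool exhaustion
Length: 4 steps.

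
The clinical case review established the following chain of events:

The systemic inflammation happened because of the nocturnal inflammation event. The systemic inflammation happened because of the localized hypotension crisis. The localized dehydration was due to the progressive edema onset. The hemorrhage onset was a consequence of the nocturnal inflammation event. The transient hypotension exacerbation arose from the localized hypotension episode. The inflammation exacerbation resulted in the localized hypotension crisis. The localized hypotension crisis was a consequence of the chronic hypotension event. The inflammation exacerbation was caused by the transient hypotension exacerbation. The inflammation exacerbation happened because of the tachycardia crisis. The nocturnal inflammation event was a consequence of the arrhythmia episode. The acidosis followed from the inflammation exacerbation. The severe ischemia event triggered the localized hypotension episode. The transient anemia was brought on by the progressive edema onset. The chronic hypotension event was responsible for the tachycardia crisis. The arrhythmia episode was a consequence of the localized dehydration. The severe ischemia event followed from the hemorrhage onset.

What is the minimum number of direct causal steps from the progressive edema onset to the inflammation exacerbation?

8

Shortest chain: the progressive edema onset → the localized dehydration → the arrhythmia episode → the nocturnal inflammation event → the hemorrhage onset → the severe ischemia event → the localized hypotension episode → the transient hypotension exacerbation → the inflammation exacerbation.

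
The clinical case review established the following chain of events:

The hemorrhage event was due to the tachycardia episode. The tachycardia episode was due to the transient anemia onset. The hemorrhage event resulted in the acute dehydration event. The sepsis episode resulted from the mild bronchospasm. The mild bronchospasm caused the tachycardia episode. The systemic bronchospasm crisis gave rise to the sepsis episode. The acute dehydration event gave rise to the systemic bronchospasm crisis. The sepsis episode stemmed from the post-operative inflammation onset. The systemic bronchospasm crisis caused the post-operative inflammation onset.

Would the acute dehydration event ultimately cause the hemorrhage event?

The acute dehydration event leads to the systemic bronchospasm crisis, the post-operative inflammation onset, the sepsis episode; the hemorrhage event is not among them.

No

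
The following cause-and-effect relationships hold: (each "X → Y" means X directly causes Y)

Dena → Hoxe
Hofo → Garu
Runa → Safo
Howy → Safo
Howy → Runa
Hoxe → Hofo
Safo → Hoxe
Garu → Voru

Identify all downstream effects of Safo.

Garu, Hofo, Hoxe, Voru

Direct effects: Hoxe.
2 steps out: Hofo.
3 steps out: Garu.
4 steps out: Voru.
Not reachable from it: Howy, Runa, Dena.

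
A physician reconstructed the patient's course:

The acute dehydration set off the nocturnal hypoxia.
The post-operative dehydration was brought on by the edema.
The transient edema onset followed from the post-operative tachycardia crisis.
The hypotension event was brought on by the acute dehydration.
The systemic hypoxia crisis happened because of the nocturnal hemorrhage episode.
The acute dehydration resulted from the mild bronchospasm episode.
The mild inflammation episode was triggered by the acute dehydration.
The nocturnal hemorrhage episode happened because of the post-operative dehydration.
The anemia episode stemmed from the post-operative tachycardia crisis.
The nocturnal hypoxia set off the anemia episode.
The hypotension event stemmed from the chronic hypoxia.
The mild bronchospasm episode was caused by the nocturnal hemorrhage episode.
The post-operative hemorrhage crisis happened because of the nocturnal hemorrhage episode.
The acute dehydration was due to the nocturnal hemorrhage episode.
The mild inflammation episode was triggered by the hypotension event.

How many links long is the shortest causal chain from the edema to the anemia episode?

Shortest chain: the edema → the post-operative dehydration → the nocturnal hemorrhage episode → the acute dehydration → the nocturnal hypoxia → the anemia episode.

5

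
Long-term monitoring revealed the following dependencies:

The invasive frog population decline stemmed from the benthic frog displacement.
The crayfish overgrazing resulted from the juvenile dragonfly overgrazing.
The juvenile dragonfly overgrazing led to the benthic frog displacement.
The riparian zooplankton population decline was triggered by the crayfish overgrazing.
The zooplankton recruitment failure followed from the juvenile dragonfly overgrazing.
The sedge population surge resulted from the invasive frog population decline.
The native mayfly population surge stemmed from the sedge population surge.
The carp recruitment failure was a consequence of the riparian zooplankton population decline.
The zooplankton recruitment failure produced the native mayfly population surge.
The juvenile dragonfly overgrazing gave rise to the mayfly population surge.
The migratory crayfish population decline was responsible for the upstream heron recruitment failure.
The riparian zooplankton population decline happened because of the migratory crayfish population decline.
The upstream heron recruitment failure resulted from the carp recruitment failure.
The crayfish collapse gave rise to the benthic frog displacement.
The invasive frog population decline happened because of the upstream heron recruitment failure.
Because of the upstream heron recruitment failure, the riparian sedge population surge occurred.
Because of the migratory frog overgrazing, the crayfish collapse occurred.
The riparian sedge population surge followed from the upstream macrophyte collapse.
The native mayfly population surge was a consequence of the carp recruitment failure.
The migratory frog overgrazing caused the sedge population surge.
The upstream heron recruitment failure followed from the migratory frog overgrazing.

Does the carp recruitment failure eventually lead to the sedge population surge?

Yes

There is a causal chain: the carp recruitment failure → the upstream heron recruitment failure → the invasive frog population decline → the sedge population surge.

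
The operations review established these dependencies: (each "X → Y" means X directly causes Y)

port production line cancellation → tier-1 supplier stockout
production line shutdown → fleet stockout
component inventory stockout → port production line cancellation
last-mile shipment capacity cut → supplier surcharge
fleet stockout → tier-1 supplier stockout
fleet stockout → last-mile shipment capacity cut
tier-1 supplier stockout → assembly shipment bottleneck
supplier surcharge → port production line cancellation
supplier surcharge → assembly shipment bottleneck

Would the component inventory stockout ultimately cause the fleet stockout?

No

The component inventory stockout leads to the port production line cancellation, the tier-1 supplier stockout, the assembly shipment bottleneck; the fleet stockout is not among them.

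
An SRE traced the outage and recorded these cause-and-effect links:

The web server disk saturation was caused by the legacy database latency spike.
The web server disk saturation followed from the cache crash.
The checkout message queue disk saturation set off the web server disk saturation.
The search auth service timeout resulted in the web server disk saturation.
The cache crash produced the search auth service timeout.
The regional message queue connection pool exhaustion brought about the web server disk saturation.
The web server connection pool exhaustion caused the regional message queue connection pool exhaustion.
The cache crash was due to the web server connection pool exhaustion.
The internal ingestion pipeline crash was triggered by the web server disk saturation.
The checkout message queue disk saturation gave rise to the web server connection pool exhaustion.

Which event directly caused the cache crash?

the web server connection pool exhaustion

Upstream contributors include the checkout message queue disk saturation, but only the web server connection pool exhaustion feeds directly into the cache crash.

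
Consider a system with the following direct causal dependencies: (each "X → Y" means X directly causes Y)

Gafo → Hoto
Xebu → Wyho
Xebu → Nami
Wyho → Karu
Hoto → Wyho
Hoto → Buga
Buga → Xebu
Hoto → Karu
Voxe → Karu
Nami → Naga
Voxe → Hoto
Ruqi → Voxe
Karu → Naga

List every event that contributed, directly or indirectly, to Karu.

Immediate causes of Karu: Voxe, Hoto, Wyho.
Further upstream: Ruqi, Buga, Xebu, Gafo.

Buga, Gafo, Hoto, Ruqi, Voxe, Wyho, Xebu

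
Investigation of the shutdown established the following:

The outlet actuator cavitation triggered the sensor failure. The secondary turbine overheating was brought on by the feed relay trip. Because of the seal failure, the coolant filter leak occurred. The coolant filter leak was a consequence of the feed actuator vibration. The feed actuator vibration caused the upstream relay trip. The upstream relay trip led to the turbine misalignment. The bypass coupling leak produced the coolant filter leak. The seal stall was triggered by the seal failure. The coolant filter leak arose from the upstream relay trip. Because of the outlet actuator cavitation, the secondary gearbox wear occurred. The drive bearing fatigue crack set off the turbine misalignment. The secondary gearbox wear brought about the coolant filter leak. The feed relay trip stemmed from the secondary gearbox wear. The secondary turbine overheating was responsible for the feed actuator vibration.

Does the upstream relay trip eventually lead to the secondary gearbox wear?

No

The upstream relay trip leads to the turbine misalignment, the coolant filter leak; the secondary gearbox wear is not among them.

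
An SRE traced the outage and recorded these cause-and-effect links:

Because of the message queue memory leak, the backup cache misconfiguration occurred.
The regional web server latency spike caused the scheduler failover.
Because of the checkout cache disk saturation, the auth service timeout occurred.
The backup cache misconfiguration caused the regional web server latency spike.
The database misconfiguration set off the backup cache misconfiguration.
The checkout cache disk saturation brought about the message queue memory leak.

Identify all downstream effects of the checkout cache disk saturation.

the auth service timeout, the backup cache misconfiguration, the message queue memory leak, the regional web server latency spike, the scheduler failover

Direct effects: the message queue memory leak, the auth service timeout.
2 steps out: the backup cache misconfiguration.
3 steps out: the regional web server latency spike.
4 steps out: the scheduler failover.
Not reachable from it: the database misconfiguration.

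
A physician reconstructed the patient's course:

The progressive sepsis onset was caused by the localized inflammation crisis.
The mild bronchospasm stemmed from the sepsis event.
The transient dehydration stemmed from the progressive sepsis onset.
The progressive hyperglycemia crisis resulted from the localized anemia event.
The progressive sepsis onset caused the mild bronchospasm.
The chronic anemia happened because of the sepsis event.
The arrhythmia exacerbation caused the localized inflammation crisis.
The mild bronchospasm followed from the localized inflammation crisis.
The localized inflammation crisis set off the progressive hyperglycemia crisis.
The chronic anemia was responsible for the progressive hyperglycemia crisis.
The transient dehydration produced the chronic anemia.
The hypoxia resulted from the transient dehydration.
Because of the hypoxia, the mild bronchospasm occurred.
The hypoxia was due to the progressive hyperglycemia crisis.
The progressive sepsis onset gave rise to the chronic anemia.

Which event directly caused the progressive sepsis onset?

Upstream contributors include the arrhythmia exacerbation, but only the localized inflammation crisis feeds directly into the progressive sepsis onset.

the localized inflammation crisis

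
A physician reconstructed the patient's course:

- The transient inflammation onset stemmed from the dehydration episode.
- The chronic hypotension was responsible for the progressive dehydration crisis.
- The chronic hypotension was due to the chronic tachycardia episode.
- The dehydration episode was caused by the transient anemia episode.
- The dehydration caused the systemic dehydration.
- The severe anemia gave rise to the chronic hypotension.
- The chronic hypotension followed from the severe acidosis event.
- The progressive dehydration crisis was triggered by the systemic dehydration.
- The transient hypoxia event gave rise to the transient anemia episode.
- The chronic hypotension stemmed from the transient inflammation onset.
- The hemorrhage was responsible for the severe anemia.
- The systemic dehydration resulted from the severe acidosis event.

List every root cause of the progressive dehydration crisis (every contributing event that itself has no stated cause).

the chronic tachycardia episode, the dehydration, the hemorrhage, the severe acidosis event, the transient hypoxia event

Tracing upstream from the progressive dehydration crisis: the progressive dehydration crisis ← the chronic hypotension ← the chronic tachycardia episode.
A separate upstream branch: the progressive dehydration crisis ← the chronic hypotension ← the transient inflammation onset ← the dehydration episode ← the transient anemia episode ← the transient hypoxia event.
A separate upstream branch: the progressive dehydration crisis ← the systemic dehydration ← the severe acidosis event.
A separate upstream branch: the progressive dehydration crisis ← the chronic hypotension ← the severe anemia ← the hemorrhage.
A separate upstream branch: the progressive dehydration crisis ← the systemic dehydration ← the dehydration.
Each of those chain origins has no stated cause.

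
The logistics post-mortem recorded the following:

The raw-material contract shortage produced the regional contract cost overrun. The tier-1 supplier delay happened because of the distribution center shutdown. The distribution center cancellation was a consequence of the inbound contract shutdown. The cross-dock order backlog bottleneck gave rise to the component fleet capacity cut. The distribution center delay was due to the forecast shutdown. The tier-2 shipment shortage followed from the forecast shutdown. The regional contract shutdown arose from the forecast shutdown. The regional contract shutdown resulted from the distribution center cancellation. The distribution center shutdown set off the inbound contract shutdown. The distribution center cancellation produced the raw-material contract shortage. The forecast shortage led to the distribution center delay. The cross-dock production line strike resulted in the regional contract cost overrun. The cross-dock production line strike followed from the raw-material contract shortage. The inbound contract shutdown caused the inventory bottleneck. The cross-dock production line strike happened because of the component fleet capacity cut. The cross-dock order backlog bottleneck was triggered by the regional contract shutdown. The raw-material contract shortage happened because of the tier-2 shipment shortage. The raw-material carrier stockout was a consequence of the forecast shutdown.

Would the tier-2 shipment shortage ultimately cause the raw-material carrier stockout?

No

The tier-2 shipment shortage leads to the raw-material contract shortage, the cross-dock production line strike, the regional contract cost overrun; the raw-material carrier stockout is not among them.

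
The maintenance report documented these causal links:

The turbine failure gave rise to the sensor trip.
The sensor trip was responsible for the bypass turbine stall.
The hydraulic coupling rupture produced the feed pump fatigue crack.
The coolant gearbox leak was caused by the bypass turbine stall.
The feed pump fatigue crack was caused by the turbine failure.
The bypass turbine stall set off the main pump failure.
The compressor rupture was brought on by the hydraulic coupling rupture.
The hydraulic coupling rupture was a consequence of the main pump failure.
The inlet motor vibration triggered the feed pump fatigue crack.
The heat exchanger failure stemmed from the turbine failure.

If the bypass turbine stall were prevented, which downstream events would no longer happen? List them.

Downstream of the bypass turbine stall: the main pump failure, the coolant gearbox leak, the hydraulic coupling rupture, the compressor rupture, the feed pump fatigue crack.
Of those, still caused via another path: the feed pump fatigue crack.
The remainder have no surviving cause.

the compressor rupture, the coolant gearbox leak, the hydraulic coupling rupture, the main pump failure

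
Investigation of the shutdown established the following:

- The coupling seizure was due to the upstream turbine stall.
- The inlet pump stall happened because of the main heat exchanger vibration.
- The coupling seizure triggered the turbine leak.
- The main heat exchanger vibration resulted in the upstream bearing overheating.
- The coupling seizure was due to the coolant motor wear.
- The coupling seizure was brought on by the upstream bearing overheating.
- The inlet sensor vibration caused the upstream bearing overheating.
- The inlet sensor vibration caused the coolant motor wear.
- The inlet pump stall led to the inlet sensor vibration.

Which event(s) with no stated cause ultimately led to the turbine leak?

the main heat exchanger vibration, the upstream turbine stall

Tracing upstream from the turbine leak: the turbine leak ← the coupling seizure ← the upstream bearing overheating ← the main heat exchanger vibration.
A separate upstream branch: the turbine leak ← the coupling seizure ← the upstream turbine stall.
Each of those chain origins has no stated cause.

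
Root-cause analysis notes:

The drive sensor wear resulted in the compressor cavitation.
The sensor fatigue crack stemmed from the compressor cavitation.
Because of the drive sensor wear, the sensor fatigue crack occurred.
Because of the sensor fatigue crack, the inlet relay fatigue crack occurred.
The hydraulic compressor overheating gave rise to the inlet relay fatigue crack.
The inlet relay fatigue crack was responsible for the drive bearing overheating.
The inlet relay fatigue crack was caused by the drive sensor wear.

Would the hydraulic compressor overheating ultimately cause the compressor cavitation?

No

The hydraulic compressor overheating leads to the inlet relay fatigue crack, the drive bearing overheating; the compressor cavitation is not among them.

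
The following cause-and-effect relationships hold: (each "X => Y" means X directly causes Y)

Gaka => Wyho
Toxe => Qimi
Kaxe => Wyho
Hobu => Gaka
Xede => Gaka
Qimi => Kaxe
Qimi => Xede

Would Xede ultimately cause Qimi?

Xede leads to Gaka, Wyho; Qimi is not among them.

No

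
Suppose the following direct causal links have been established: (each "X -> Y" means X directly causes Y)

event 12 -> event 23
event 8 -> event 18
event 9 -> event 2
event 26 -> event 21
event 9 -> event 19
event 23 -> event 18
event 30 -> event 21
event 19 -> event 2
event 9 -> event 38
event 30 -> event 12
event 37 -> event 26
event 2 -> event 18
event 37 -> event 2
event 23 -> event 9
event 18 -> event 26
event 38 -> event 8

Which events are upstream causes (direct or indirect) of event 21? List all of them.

event 12, event 18, event 19, event 2, event 23, event 26, event 30, event 37, event 38, event 8, event 9

Immediate causes of event 21: event 30, event 26.
Further upstream: event 12, event 23, event 9, event 19, event 38, event 37, event 8, event 2, event 18.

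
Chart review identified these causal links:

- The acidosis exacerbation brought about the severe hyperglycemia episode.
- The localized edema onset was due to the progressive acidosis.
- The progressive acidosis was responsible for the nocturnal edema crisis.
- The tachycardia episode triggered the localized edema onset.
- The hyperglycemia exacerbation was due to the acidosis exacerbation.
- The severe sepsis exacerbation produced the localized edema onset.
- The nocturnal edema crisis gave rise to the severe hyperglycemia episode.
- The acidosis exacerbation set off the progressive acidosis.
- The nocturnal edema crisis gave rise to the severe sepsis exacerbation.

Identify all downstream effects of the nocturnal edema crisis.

Direct effects: the severe sepsis exacerbation, the severe hyperglycemia episode.
2 steps out: the localized edema onset.
Not reachable from it: the acidosis exacerbation, the hyperglycemia exacerbation, the progressive acidosis, the tachycardia episode.

the localized edema onset, the severe hyperglycemia episode, the severe sepsis exacerbation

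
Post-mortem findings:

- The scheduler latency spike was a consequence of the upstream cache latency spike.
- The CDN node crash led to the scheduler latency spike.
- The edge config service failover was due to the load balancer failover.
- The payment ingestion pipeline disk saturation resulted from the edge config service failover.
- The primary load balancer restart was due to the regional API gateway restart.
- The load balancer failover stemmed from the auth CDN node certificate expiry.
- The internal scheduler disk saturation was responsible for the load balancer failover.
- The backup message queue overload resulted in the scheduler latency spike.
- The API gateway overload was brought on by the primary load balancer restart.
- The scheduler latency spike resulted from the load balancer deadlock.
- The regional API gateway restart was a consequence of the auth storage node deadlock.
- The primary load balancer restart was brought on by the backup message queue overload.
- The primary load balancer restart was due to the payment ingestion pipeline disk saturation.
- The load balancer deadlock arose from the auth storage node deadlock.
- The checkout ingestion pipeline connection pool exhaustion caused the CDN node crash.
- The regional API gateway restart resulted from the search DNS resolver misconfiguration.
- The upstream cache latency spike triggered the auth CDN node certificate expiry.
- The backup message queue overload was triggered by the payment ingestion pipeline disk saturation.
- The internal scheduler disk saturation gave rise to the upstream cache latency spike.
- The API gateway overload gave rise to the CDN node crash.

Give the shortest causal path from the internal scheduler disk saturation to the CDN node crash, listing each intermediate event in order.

the internal scheduler disk saturation → the load balancer failover → the edge config service failover → the payment ingestion pipeline disk saturation → the primary load balancer restart → the API gateway overload → the CDN node crash

the internal scheduler disk saturation → the load balancer failover
the load balancer failover → the edge config service failover
the edge config service failover → the payment ingestion pipeline disk saturation
the payment ingestion pipeline disk saturation → the primary load balancer restart
the primary load balancer restart → the API gateway overload
the API gateway overload → the CDN node crash
Length: 6 steps.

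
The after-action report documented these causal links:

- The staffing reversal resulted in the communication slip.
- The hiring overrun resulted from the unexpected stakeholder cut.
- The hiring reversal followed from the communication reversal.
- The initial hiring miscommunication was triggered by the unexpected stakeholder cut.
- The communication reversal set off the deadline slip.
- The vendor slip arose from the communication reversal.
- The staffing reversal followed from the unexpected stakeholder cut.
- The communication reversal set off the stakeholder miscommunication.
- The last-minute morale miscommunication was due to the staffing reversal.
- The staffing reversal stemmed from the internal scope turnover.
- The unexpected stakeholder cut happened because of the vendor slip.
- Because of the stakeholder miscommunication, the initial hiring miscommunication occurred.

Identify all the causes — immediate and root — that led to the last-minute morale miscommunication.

Immediate cause of the last-minute morale miscommunication: the staffing reversal.
Further upstream: the communication reversal, the vendor slip, the unexpected stakeholder cut, the internal scope turnover.

the communication reversal, the internal scope turnover, the staffing reversal, the unexpected stakeholder cut, the vendor slip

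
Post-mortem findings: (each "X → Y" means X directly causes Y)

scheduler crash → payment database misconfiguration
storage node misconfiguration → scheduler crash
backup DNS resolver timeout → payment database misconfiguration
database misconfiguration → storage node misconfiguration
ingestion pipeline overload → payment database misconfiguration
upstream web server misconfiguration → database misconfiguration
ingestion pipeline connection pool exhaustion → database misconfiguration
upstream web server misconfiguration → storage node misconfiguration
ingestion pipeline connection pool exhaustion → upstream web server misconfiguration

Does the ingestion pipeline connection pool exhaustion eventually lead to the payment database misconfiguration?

Yes

There is a causal chain: the ingestion pipeline connection pool exhaustion → the upstream web server misconfiguration → the storage node misconfiguration → the scheduler crash → the payment database misconfiguration.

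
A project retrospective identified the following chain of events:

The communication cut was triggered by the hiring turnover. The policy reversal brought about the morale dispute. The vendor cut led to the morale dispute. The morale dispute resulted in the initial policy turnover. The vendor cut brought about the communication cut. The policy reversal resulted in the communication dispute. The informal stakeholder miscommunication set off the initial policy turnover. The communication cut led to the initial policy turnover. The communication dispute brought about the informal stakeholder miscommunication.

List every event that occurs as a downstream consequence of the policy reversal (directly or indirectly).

the communication dispute, the informal stakeholder miscommunication, the initial policy turnover, the morale dispute

Direct effects: the communication dispute, the morale dispute.
2 steps out: the informal stakeholder miscommunication, the initial policy turnover.
Not reachable from it: the hiring turnover, the vendor cut, the communication cut.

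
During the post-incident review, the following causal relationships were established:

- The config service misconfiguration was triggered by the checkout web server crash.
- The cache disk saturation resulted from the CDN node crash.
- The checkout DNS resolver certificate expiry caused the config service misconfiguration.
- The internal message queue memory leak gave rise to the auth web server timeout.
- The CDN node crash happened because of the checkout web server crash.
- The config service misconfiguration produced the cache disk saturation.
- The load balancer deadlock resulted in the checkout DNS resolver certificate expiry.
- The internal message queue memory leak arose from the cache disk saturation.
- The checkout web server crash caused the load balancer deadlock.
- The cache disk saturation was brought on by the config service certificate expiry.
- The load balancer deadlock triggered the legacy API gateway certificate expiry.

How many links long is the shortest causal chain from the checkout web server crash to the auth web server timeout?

4

Shortest chain: the checkout web server crash → the config service misconfiguration → the cache disk saturation → the internal message queue memory leak → the auth web server timeout.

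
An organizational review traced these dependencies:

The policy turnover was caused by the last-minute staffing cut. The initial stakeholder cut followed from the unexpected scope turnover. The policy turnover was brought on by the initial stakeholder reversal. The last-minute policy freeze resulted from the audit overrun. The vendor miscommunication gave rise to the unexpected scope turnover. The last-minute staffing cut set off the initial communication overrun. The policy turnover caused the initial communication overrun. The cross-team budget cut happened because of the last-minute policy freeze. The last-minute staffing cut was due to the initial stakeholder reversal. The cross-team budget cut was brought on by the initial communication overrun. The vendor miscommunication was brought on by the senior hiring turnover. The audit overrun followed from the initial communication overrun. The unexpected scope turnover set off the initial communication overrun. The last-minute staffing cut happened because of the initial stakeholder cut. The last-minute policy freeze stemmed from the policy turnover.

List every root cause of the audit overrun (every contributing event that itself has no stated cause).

the initial stakeholder reversal, the senior hiring turnover

Tracing upstream from the audit overrun: the audit overrun ← the initial communication overrun ← the last-minute staffing cut ← the initial stakeholder reversal.
A separate upstream branch: the audit overrun ← the initial communication overrun ← the unexpected scope turnover ← the vendor miscommunication ← the senior hiring turnover.
Each of those chain origins has no stated cause.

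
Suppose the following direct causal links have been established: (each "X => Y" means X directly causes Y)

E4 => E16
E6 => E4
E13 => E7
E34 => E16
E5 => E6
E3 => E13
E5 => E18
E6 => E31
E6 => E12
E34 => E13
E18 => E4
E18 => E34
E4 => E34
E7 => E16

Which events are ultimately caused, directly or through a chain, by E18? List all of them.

Direct effects: E4, E34.
2 steps out: E13, E16.
3 steps out: E7.
Not reachable from it: E5, E6, E31, E12, E3.

E13, E16, E34, E4, E7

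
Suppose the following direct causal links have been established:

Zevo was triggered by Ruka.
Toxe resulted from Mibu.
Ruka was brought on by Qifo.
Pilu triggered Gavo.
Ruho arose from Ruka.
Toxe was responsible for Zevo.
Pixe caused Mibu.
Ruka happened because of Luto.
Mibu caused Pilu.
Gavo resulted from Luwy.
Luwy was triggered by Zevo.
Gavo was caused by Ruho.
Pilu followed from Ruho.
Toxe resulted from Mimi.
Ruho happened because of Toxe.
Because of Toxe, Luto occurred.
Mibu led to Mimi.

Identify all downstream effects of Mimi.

Direct effects: Toxe.
2 steps out: Luto, Zevo, Ruho.
3 steps out: Ruka, Luwy, Pilu, Gavo.
Not reachable from it: Pixe, Mibu, Qifo.

Gavo, Luto, Luwy, Pilu, Ruho, Ruka, Toxe, Zevo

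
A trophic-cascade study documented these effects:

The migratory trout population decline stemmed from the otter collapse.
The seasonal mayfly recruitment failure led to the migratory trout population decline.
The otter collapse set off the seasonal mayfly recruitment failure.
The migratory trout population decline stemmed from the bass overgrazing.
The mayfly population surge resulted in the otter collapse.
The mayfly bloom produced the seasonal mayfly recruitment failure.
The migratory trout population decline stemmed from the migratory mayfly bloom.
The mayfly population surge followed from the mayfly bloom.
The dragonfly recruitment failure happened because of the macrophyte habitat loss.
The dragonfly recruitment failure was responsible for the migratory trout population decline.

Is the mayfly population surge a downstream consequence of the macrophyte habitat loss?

The macrophyte habitat loss leads to the dragonfly recruitment failure, the migratory trout population decline; the mayfly population surge is not among them.

No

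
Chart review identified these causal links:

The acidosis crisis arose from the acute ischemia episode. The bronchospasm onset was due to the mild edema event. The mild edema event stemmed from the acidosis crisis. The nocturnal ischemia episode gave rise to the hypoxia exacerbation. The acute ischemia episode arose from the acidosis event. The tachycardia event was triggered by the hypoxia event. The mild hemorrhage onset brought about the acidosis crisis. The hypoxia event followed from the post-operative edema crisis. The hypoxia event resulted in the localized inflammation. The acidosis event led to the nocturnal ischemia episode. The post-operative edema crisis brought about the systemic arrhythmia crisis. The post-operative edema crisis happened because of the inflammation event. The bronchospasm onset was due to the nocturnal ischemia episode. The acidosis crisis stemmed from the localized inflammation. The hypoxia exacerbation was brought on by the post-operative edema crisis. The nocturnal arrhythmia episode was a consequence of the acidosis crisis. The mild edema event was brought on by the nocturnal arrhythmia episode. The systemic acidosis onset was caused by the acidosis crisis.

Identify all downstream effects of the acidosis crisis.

Direct effects: the systemic acidosis onset, the nocturnal arrhythmia episode, the mild edema event.
2 steps out: the bronchospasm onset.
Not reachable from it: the inflammation event, the post-operative edema crisis, the systemic arrhythmia crisis, the acidosis event, the mild hemorrhage onset, the hypoxia event, the tachycardia event, the localized inflammation, the acute ischemia episode, the nocturnal ischemia episode, the hypoxia exacerbation.

the bronchospasm onset, the mild edema event, the nocturnal arrhythmia episode, the systemic acidosis onset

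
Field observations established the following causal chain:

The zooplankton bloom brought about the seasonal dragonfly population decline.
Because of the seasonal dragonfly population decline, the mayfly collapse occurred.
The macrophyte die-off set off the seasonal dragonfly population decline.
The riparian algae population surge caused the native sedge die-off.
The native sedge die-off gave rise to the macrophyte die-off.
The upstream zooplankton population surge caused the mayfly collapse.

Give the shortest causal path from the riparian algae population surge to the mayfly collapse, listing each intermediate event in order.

the riparian algae population surge → the native sedge die-off
the native sedge die-off → the macrophyte die-off
the macrophyte die-off → the seasonal dragonfly population decline
the seasonal dragonfly population decline → the mayfly collapse
Length: 4 steps.

the riparian algae population surge → the native sedge die-off → the macrophyte die-off → the seasonal dragonfly population decline → the mayfly collapse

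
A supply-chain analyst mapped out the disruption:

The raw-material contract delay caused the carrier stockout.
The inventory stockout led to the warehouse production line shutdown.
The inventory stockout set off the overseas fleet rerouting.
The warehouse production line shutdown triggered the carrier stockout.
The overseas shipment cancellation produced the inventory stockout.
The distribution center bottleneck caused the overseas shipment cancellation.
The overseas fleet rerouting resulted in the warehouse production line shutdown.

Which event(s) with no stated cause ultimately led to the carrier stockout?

the distribution center bottleneck, the raw-material contract delay

Tracing upstream from the carrier stockout: the carrier stockout ← the warehouse production line shutdown ← the inventory stockout ← the overseas shipment cancellation ← the distribution center bottleneck.
A separate upstream branch: the carrier stockout ← the raw-material contract delay.
Each of those chain origins has no stated cause.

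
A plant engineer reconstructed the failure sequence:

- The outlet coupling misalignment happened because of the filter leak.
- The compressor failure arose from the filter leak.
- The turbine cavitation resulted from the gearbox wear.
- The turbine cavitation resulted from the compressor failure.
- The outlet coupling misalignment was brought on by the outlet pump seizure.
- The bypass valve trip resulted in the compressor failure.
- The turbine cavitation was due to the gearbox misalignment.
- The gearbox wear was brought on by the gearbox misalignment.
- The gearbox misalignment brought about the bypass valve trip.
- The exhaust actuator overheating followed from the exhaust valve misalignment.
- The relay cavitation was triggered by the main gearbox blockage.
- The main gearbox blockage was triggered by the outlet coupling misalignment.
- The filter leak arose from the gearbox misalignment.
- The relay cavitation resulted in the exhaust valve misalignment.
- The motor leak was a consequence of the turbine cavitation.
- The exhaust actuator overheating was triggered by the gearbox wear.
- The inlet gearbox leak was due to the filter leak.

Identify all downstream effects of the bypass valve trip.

Direct effects: the compressor failure.
2 steps out: the turbine cavitation.
3 steps out: the motor leak.
Not reachable from it: the gearbox misalignment, the filter leak, the outlet coupling misalignment, the main gearbox blockage, the relay cavitation, the gearbox wear, the exhaust valve misalignment, the exhaust actuator overheating, the inlet gearbox leak, the outlet pump seizure.

the compressor failure, the motor leak, the turbine cavitation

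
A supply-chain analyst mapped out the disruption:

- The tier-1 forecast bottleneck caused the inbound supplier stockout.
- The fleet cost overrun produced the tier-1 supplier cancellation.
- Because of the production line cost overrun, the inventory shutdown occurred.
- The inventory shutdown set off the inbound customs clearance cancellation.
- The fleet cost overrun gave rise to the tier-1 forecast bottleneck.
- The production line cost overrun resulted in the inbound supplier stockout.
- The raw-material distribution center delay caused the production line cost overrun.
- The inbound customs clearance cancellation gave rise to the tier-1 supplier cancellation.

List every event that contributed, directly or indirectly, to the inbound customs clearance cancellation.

the inventory shutdown, the production line cost overrun, the raw-material distribution center delay

Immediate cause of the inbound customs clearance cancellation: the inventory shutdown.
Further upstream: the raw-material distribution center delay, the production line cost overrun.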